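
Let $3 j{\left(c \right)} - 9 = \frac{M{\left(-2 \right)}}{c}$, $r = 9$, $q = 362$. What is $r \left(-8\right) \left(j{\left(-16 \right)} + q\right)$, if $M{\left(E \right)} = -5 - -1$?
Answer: $-26286$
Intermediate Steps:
$M{\left(E \right)} = -4$ ($M{\left(E \right)} = -5 + 1 = -4$)
$j{\left(c \right)} = 3 - \frac{4}{3 c}$ ($j{\left(c \right)} = 3 + \frac{\left(-4\right) \frac{1}{c}}{3} = 3 - \frac{4}{3 c}$)
$r \left(-8\right) \left(j{\left(-16 \right)} + q\right) = 9 \left(-8\right) \left(\left(3 - \frac{4}{3 \left(-16\right)}\right) + 362\right) = - 72 \left(\left(3 - - \frac{1}{12}\right) + 362\right) = - 72 \left(\left(3 + \frac{1}{12}\right) + 362\right) = - 72 \left(\frac{37}{12} + 362\right) = \left(-72\right) \frac{4381}{12} = -26286$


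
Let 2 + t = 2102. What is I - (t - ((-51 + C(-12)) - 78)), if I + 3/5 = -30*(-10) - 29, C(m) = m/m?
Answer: -9788/5 ≈ -1957.6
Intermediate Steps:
t = 2100 (t = -2 + 2102 = 2100)
C(m) = 1
I = 1352/5 (I = -⅗ + (-30*(-10) - 29) = -⅗ + (300 - 29) = -⅗ + 271 = 1352/5 ≈ 270.40)
I - (t - ((-51 + C(-12)) - 78)) = 1352/5 - (2100 - ((-51 + 1) - 78)) = 1352/5 - (2100 - (-50 - 78)) = 1352/5 - (2100 - 1*(-128)) = 1352/5 - (2100 + 128) = 1352/5 - 1*2228 = 1352/5 - 2228 = -9788/5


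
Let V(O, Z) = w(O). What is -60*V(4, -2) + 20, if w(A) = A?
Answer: -220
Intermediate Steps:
V(O, Z) = O
-60*V(4, -2) + 20 = -60*4 + 20 = -240 + 20 = -220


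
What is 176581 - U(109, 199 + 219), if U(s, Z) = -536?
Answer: 177117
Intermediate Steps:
176581 - U(109, 199 + 219) = 176581 - 1*(-536) = 176581 + 536 = 177117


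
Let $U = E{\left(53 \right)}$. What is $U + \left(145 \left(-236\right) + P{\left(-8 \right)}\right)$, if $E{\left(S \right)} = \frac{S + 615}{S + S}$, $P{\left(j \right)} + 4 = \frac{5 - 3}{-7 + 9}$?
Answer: $- \frac{1813485}{53} \approx -34217.0$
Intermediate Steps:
$P{\left(j \right)} = -3$ ($P{\left(j \right)} = -4 + \frac{5 - 3}{-7 + 9} = -4 + \frac{2}{2} = -4 + 2 \cdot \frac{1}{2} = -4 + 1 = -3$)
$E{\left(S \right)} = \frac{615 + S}{2 S}$
$U = \frac{334}{53}$ ($U = \frac{615 + 53}{2 \cdot 53} = \frac{1}{2} \cdot \frac{1}{53} \cdot 668 = \frac{334}{53} \approx 6.3019$)
$U + \left(145 \left(-236\right) + P{\left(-8 \right)}\right) = \frac{334}{53} + \left(145 \left(-236\right) - 3\right) = \frac{334}{53} - 34223 = - \frac{1813485}{53}$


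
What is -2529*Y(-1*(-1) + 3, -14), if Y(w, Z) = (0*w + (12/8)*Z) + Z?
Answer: 88515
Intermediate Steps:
Y(w, Z) = 5*Z/2 (Y(w, Z) = (0 + (12*(1/8))*Z) + Z = (0 + 3*Z/2) + Z = 3*Z/2 + Z = 5*Z/2)
-2529*Y(-1*(-1) + 3, -14) = -12645*(-14)/2 = -2529*(-35) = 88515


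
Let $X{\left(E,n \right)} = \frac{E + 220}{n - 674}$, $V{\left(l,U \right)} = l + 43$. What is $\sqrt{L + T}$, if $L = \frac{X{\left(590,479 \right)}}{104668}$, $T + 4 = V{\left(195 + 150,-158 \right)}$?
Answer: $\frac{\sqrt{177740232624942}}{680342} \approx 19.596$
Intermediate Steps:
$V{\left(l,U \right)} = 43 + l$
$X{\left(E,n \right)} = \frac{220 + E}{-674 + n}$
$T = 384$ ($T = -4 + \left(43 + \left(195 + 150\right)\right) = -4 + \left(43 + 345\right) = -4 + 388 = 384$)
$L = - \frac{27}{680342}$ ($L = \frac{\frac{1}{-674 + 479} \left(220 + 590\right)}{104668} = \frac{1}{-195} \cdot 810 \cdot \frac{1}{104668} = \left(- \frac{1}{195}\right) 810 \cdot \frac{1}{104668} = \left(- \frac{54}{13}\right) \frac{1}{104668} = - \frac{27}{680342} \approx -3.9686 \cdot 10^{-5}$)
$\sqrt{L + T} = \sqrt{- \frac{27}{680342} + 384} = \sqrt{\frac{261251301}{680342}} = \frac{\sqrt{177740232624942}}{680342}$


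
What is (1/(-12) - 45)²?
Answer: 292681/144 ≈ 2032.5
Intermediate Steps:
(1/(-12) - 45)² = (-1/12 - 45)² = (-541/12)² = 292681/144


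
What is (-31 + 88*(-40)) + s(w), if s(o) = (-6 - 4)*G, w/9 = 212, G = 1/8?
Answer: -14209/4 ≈ -3552.3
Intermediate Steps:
G = 1/8 ≈ 0.12500
w = 1908 (w = 9*212 = 1908)
s(o) = -5/4 (s(o) = (-6 - 4)*(1/8) = -10*1/8 = -5/4)
(-31 + 88*(-40)) + s(w) = (-31 + 88*(-40)) - 5/4 = (-31 - 3520) - 5/4 = -3551 - 5/4 = -14209/4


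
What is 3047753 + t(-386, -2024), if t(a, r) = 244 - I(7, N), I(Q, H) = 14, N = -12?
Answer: 3047983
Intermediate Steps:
t(a, r) = 230 (t(a, r) = 244 - 1*14 = 244 - 14 = 230)
3047753 + t(-386, -2024) = 3047753 + 230 = 3047983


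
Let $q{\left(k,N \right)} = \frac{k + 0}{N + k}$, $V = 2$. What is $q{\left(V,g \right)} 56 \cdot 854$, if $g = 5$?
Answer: $13664$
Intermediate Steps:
$q{\left(k,N \right)} = \frac{k}{N + k}$
$q{\left(V,g \right)} 56 \cdot 854 = \frac{2}{5 + 2} \cdot 56 \cdot 854 = \frac{2}{7} \cdot 56 \cdot 854 = 16 \cdot 854 = 13664$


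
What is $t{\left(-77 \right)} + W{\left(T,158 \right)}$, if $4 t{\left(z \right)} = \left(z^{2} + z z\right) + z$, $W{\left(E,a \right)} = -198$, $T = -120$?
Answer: $\frac{10989}{4} \approx 2747.3$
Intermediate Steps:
$t{\left(z \right)} = \frac{z^{2}}{2} + \frac{z}{4}$ ($t{\left(z \right)} = \frac{\left(z^{2} + z z\right) + z}{4} = \frac{\left(z^{2} + z^{2}\right) + z}{4} = \frac{2 z^{2} + z}{4} = \frac{z + 2 z^{2}}{4} = \frac{z^{2}}{2} + \frac{z}{4}$)
$t{\left(-77 \right)} + W{\left(T,158 \right)} = \frac{1}{4} \left(-77\right) \left(1 + 2 \left(-77\right)\right) - 198 = \frac{1}{4} \left(-77\right) \left(1 - 154\right) - 198 = \frac{1}{4} \left(-77\right) \left(-153\right) - 198 = \frac{11781}{4} - 198 = \frac{10989}{4}$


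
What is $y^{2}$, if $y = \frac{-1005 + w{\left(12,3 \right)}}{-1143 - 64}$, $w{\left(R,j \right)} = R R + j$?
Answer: $\frac{736164}{1456849} \approx 0.50531$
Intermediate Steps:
$w{\left(R,j \right)} = j + R^{2}$ ($w{\left(R,j \right)} = R^{2} + j = j + R^{2}$)
$y = \frac{858}{1207}$ ($y = \frac{-1005 + \left(3 + 12^{2}\right)}{-1143 - 64} = \frac{-1005 + \left(3 + 144\right)}{-1207} = \left(-1005 + 147\right) \left(- \frac{1}{1207}\right) = \left(-858\right) \left(- \frac{1}{1207}\right) = \frac{858}{1207} \approx 0.71085$)
$y^{2} = \left(\frac{858}{1207}\right)^{2} = \frac{736164}{1456849}$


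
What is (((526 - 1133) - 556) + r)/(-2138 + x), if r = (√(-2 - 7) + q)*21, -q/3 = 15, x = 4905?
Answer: -2108/2767 + 63*I/2767 ≈ -0.76184 + 0.022768*I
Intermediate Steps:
q = -45 (q = -3*15 = -45)
r = -945 + 63*I (r = (√(-2 - 7) - 45)*21 = (√(-9) - 45)*21 = (3*I - 45)*21 = (-45 + 3*I)*21 = -945 + 63*I ≈ -945.0 + 63.0*I)
(((526 - 1133) - 556) + r)/(-2138 + x) = (((526 - 1133) - 556) + (-945 + 63*I))/(-2138 + 4905) = ((-607 - 556) + (-945 + 63*I))/2767 = (-1163 + (-945 + 63*I))*(1/2767) = (-2108 + 63*I)*(1/2767) = -2108/2767 + 63*I/2767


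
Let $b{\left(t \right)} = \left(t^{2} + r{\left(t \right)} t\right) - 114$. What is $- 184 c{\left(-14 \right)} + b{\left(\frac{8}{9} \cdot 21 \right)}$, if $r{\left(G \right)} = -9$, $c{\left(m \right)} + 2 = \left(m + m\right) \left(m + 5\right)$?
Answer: $- \frac{413402}{9} \approx -45934.0$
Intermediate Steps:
$c{\left(m \right)} = -2 + 2 m \left(5 + m\right)$ ($c{\left(m \right)} = -2 + \left(m + m\right) \left(m + 5\right) = -2 + 2 m \left(5 + m\right)$)
$b{\left(t \right)} = -114 + t^{2} - 9 t$ ($b{\left(t \right)} = \left(t^{2} - 9 t\right) - 114 = -114 + t^{2} - 9 t$)
$- 184 c{\left(-14 \right)} + b{\left(\frac{8}{9} \cdot 21 \right)} = - 184 \left(-2 + 2 \left(-14\right)^{2} + 10 \left(-14\right)\right) - \left(114 - \frac{3136}{9} + 9 \cdot \frac{8}{9} \cdot 21\right) = - 184 \left(-2 + 2 \cdot 196 - 140\right) - \left(114 - \frac{3136}{9} + 9 \cdot 8 \cdot \frac{1}{9} \cdot 21\right) = - 184 \left(-2 + 392 - 140\right) - \left(114 - \frac{3136}{9} + 9 \cdot \frac{8}{9} \cdot 21\right) = \left(-184\right) 250 - \left(282 - \frac{3136}{9}\right) = -46000 - - \frac{598}{9} = -46000 + \frac{598}{9} = - \frac{413402}{9}$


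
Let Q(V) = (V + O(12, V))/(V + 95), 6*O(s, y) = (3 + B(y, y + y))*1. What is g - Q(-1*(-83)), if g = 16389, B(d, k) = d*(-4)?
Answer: 17503283/1068 ≈ 16389.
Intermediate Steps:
B(d, k) = -4*d
O(s, y) = ½ - 2*y/3 (O(s, y) = ((3 - 4*y)*1)/6 = (3 - 4*y)/6 = ½ - 2*y/3)
Q(V) = (½ + V/3)/(95 + V) (Q(V) = (V + (½ - 2*V/3))/(V + 95) = (½ + V/3)/(95 + V))
g - Q(-1*(-83)) = 16389 - (3 + 2*(-1*(-83)))/(6*(95 - 1*(-83))) = 16389 - (3 + 2*83)/(6*(95 + 83)) = 16389 - (3 + 166)/(6*178) = 16389 - 169/(6*178) = 16389 - 1*169/1068 = 16389 - 169/1068 = 17503283/1068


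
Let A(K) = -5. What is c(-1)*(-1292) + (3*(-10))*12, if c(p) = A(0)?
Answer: 6100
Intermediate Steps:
c(p) = -5
c(-1)*(-1292) + (3*(-10))*12 = -5*(-1292) + (3*(-10))*12 = 6460 - 30*12 = 6460 - 360 = 6100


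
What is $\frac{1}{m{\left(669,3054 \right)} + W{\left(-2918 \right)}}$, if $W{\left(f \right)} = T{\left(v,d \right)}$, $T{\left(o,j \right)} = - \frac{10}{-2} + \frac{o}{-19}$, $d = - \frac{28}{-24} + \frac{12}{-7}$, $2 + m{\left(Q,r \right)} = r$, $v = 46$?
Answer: $\frac{19}{58037} \approx 0.00032738$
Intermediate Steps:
$m{\left(Q,r \right)} = -2 + r$
$d = - \frac{23}{42}$ ($d = \left(-28\right) \left(- \frac{1}{24}\right) + 12 \left(- \frac{1}{7}\right) = \frac{7}{6} - \frac{12}{7} = - \frac{23}{42} \approx -0.54762$)
$T{\left(o,j \right)} = 5 - \frac{o}{19}$ ($T{\left(o,j \right)} = \left(-10\right) \left(- \frac{1}{2}\right) + o \left(- \frac{1}{19}\right) = 5 - \frac{o}{19}$)
$W{\left(f \right)} = \frac{49}{19}$ ($W{\left(f \right)} = 5 - \frac{46}{19} = \frac{49}{19}$)
$\frac{1}{m{\left(669,3054 \right)} + W{\left(-2918 \right)}} = \frac{1}{\left(-2 + 3054\right) + \frac{49}{19}} = \frac{1}{3052 + \frac{49}{19}} = \frac{1}{\frac{58037}{19}} = \frac{19}{58037}$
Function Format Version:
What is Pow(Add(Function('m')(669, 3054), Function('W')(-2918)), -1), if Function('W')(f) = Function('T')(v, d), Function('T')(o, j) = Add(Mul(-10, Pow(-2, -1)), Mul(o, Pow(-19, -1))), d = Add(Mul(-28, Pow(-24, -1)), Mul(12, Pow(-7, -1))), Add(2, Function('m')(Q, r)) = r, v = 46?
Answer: Rational(19, 58037) ≈ 0.00032738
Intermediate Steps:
Function('m')(Q, r) = Add(-2, r)
d = Rational(-23, 42) (d = Add(Mul(-28, Rational(-1, 24)), Mul(12, Rational(-1, 7))) = Add(Rational(7, 6), Rational(-12, 7)) = Rational(-23, 42) ≈ -0.54762)
Function('T')(o, j) = Add(5, Mul(Rational(-1, 19), o)) (Function('T')(o, j) = Add(Mul(-10, Rational(-1, 2)), Mul(o, Rational(-1, 19))) = Add(5, Mul(Rational(-1, 19), o)))
Function('W')(f) = Rational(49, 19) (Function('W')(f) = Add(5, Mul(Rational(-1, 19), 46)) = Add(5, Rational(-46, 19)) = Rational(49, 19))
Pow(Add(Function('m')(669, 3054), Function('W')(-2918)), -1) = Pow(Add(Add(-2, 3054), Rational(49, 19)), -1) = Pow(Add(3052, Rational(49, 19)), -1) = Pow(Rational(58037, 19), -1) = Rational(19, 58037)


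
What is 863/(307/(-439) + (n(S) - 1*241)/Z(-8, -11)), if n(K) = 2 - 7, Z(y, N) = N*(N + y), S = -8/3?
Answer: -79181113/172157 ≈ -459.94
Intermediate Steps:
S = -8/3 (S = -8*⅓ = -8/3 ≈ -2.6667)
n(K) = -5
863/(307/(-439) + (n(S) - 1*241)/Z(-8, -11)) = 863/(307/(-439) + (-5 - 1*241)/((-11*(-11 - 8)))) = 863/(307*(-1/439) + (-5 - 241)/((-11*(-19)))) = 863/(-307/439 - 246/209) = 863/(-172157/91751) = 863*(-91751/172157) = -79181113/172157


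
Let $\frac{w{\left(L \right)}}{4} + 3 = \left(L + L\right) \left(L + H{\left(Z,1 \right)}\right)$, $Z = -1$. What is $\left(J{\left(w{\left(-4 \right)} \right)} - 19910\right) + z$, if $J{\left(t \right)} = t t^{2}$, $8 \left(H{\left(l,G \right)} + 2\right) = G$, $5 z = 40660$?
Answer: $5439998$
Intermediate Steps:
$z = 8132$ ($z = \frac{1}{5} \cdot 40660 = 8132$)
$H{\left(l,G \right)} = -2 + \frac{G}{8}$
$w{\left(L \right)} = -12 + 8 L \left(- \frac{15}{8} + L\right)$ ($w{\left(L \right)} = -12 + 4 \left(L + L\right) \left(L + \left(-2 + \frac{1}{8} \cdot 1\right)\right) = -12 + 4 \cdot 2 L \left(L + \left(-2 + \frac{1}{8}\right)\right) = -12 + 4 \cdot 2 L \left(L - \frac{15}{8}\right) = -12 + 4 \cdot 2 L \left(- \frac{15}{8} + L\right) = -12 + 8 L \left(- \frac{15}{8} + L\right)$)
$J{\left(t \right)} = t^{3}$
$\left(J{\left(w{\left(-4 \right)} \right)} - 19910\right) + z = \left(\left(-12 - -60 + 8 \left(-4\right)^{2}\right)^{3} - 19910\right) + 8132 = \left(\left(-12 + 60 + 8 \cdot 16\right)^{3} - 19910\right) + 8132 = \left(\left(-12 + 60 + 128\right)^{3} - 19910\right) + 8132 = \left(176^{3} - 19910\right) + 8132 = \left(5451776 - 19910\right) + 8132 = 5431866 + 8132 = 5439998$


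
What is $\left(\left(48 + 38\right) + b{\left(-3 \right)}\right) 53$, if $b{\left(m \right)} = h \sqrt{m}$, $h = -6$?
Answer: $4558 - 318 i \sqrt{3} \approx 4558.0 - 550.79 i$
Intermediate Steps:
$b{\left(m \right)} = - 6 \sqrt{m}$
$\left(\left(48 + 38\right) + b{\left(-3 \right)}\right) 53 = \left(\left(48 + 38\right) - 6 \sqrt{-3}\right) 53 = \left(86 - 6 i \sqrt{3}\right) 53 = 4558 - 318 i \sqrt{3}$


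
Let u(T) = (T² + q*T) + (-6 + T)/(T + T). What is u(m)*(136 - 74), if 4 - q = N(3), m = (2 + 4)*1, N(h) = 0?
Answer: 3720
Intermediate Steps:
m = 6 (m = 6*1 = 6)
q = 4 (q = 4 - 1*0 = 4 + 0 = 4)
u(T) = T² + 4*T + (-6 + T)/(2*T) (u(T) = (T² + 4*T) + (-6 + T)/(T + T) = (T² + 4*T) + (-6 + T)/((2*T)) = (T² + 4*T) + (-6 + T)*(1/(2*T)) = (T² + 4*T) + (-6 + T)/(2*T) = T² + 4*T + (-6 + T)/(2*T))
u(m)*(136 - 74) = (½ + 6² - 3/6 + 4*6)*(136 - 74) = (½ + 36 - 3*⅙ + 24)*62 = (½ + 36 - ½ + 24)*62 = 60*62 = 3720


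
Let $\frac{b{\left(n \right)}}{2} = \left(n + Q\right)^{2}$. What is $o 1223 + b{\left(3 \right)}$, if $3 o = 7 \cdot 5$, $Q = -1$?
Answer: $\frac{42829}{3} \approx 14276.0$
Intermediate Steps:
$b{\left(n \right)} = 2 \left(-1 + n\right)^{2}$ ($b{\left(n \right)} = 2 \left(n - 1\right)^{2} = 2 \left(-1 + n\right)^{2}$)
$o = \frac{35}{3}$ ($o = \frac{7 \cdot 5}{3} = \frac{1}{3} \cdot 35 = \frac{35}{3} \approx 11.667$)
$o 1223 + b{\left(3 \right)} = \frac{35}{3} \cdot 1223 + 2 \left(-1 + 3\right)^{2} = \frac{42805}{3} + 2 \cdot 2^{2} = \frac{42805}{3} + 2 \cdot 4 = \frac{42805}{3} + 8 = \frac{42829}{3}$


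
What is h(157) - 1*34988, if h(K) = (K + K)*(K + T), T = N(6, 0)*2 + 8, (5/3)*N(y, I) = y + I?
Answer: 95414/5 ≈ 19083.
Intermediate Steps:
N(y, I) = 3*I/5 + 3*y/5 (N(y, I) = 3*(y + I)/5 = 3*(I + y)/5 = 3*I/5 + 3*y/5)
T = 76/5 (T = ((⅗)*0 + (⅗)*6)*2 + 8 = (0 + 18/5)*2 + 8 = (18/5)*2 + 8 = 36/5 + 8 = 76/5 ≈ 15.200)
h(K) = 2*K*(76/5 + K) (h(K) = (K + K)*(K + 76/5) = (2*K)*(76/5 + K) = 2*K*(76/5 + K))
h(157) - 1*34988 = (⅖)*157*(76 + 5*157) - 1*34988 = (⅖)*157*(76 + 785) - 34988 = (⅖)*157*861 - 34988 = 270354/5 - 34988 = 95414/5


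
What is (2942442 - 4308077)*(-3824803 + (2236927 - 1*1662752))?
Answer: 4439171368780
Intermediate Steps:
(2942442 - 4308077)*(-3824803 + (2236927 - 1*1662752)) = -1365635*(-3824803 + (2236927 - 1662752)) = -1365635*(-3824803 + 574175) = -1365635*(-3250628) = 4439171368780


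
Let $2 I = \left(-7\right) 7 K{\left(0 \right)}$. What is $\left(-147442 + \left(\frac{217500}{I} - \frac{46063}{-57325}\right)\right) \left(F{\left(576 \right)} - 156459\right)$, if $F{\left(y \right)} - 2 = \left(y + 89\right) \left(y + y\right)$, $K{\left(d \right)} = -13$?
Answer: $- \frac{466712567233594791}{5216575} \approx -8.9467 \cdot 10^{10}$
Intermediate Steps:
$I = \frac{637}{2}$ ($I = \frac{\left(-7\right) 7 \left(-13\right)}{2} = \frac{\left(-49\right) \left(-13\right)}{2} = \frac{1}{2} \cdot 637 = \frac{637}{2} \approx 318.5$)
$F{\left(y \right)} = 2 + 2 y \left(89 + y\right)$ ($F{\left(y \right)} = 2 + \left(y + 89\right) \left(y + y\right) = 2 + \left(89 + y\right) 2 y = 2 + 2 y \left(89 + y\right)$)
$\left(-147442 + \left(\frac{217500}{I} - \frac{46063}{-57325}\right)\right) \left(F{\left(576 \right)} - 156459\right) = \left(-147442 + \left(\frac{217500}{\frac{637}{2}} - \frac{46063}{-57325}\right)\right) \left(\left(2 + 2 \cdot 576^{2} + 178 \cdot 576\right) - 156459\right) = \left(-147442 + \left(217500 \cdot \frac{2}{637} - - \frac{46063}{57325}\right)\right) \left(\left(2 + 2 \cdot 331776 + 102528\right) - 156459\right) = \left(-147442 + \left(\frac{435000}{637} + \frac{46063}{57325}\right)\right) \left(\left(2 + 663552 + 102528\right) - 156459\right) = \left(-147442 + \frac{24965717131}{36516025}\right) \left(766082 - 156459\right) = \left(- \frac{5359030040919}{36516025}\right) 609623 = - \frac{466712567233594791}{5216575}$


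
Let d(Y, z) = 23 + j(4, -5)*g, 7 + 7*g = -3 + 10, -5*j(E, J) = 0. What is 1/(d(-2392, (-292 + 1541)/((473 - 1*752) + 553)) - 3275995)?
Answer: -1/3275972 ≈ -3.0525e-7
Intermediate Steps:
j(E, J) = 0 (j(E, J) = -⅕*0 = 0)
g = 0 (g = -1 + (-3 + 10)/7 = -1 + (⅐)*7 = -1 + 1 = 0)
d(Y, z) = 23 (d(Y, z) = 23 + 0*0 = 23 + 0 = 23)
1/(d(-2392, (-292 + 1541)/((473 - 1*752) + 553)) - 3275995) = 1/(23 - 3275995) = 1/(-3275972) = -1/3275972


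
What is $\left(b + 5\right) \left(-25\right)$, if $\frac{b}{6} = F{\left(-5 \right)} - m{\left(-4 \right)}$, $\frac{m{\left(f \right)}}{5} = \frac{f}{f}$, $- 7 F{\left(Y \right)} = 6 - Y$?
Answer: $\frac{6025}{7} \approx 860.71$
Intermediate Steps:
$F{\left(Y \right)} = - \frac{6}{7} + \frac{Y}{7}$ ($F{\left(Y \right)} = - \frac{6 - Y}{7} = - \frac{6}{7} + \frac{Y}{7}$)
$m{\left(f \right)} = 5$ ($m{\left(f \right)} = 5 \frac{f}{f} = 5 \cdot 1 = 5$)
$b = - \frac{276}{7}$ ($b = 6 \left(\left(- \frac{6}{7} + \frac{1}{7} \left(-5\right)\right) - 5\right) = 6 \left(\left(- \frac{6}{7} - \frac{5}{7}\right) - 5\right) = 6 \left(- \frac{11}{7} - 5\right) = 6 \left(- \frac{46}{7}\right) = - \frac{276}{7} \approx -39.429$)
$\left(b + 5\right) \left(-25\right) = \left(- \frac{276}{7} + 5\right) \left(-25\right) = \left(- \frac{241}{7}\right) \left(-25\right) = \frac{6025}{7}$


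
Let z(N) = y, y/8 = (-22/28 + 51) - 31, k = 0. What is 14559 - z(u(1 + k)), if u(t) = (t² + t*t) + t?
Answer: 100837/7 ≈ 14405.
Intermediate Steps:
y = 1076/7 (y = 8*((-22/28 + 51) - 31) = 8*((-22*1/28 + 51) - 31) = 8*((-11/14 + 51) - 31) = 8*(703/14 - 31) = 8*(269/14) = 1076/7 ≈ 153.71)
u(t) = t + 2*t² (u(t) = (t² + t²) + t = 2*t² + t = t + 2*t²)
z(N) = 1076/7
14559 - z(u(1 + k)) = 14559 - 1*1076/7 = 14559 - 1076/7 = 100837/7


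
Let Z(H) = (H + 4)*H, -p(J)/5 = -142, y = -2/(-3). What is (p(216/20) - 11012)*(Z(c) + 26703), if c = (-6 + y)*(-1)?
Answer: -826821350/3 ≈ -2.7561e+8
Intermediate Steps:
y = ⅔ (y = -2*(-⅓) = ⅔ ≈ 0.66667)
p(J) = 710 (p(J) = -5*(-142) = 710)
c = 16/3 (c = (-6 + ⅔)*(-1) = -16/3*(-1) = 16/3 ≈ 5.3333)
Z(H) = H*(4 + H) (Z(H) = (4 + H)*H = H*(4 + H))
(p(216/20) - 11012)*(Z(c) + 26703) = (710 - 11012)*(16*(4 + 16/3)/3 + 26703) = -10302*((16/3)*(28/3) + 26703) = -10302*(448/9 + 26703) = -10302*240775/9 = -826821350/3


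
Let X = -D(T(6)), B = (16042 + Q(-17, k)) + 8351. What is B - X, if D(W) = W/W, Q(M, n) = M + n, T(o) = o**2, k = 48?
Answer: 24425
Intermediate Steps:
D(W) = 1
B = 24424 (B = (16042 + (-17 + 48)) + 8351 = (16042 + 31) + 8351 = 16073 + 8351 = 24424)
X = -1 (X = -1*1 = -1)
B - X = 24424 - 1*(-1) = 24424 + 1 = 24425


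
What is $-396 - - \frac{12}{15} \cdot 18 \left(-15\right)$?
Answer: $-612$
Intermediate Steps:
$-396 - - \frac{12}{15} \cdot 18 \left(-15\right) = -396 - \left(-12\right) \frac{1}{15} \cdot 18 \left(-15\right) = -396 - \left(- \frac{4}{5}\right) 18 \left(-15\right) = -396 - \left(- \frac{72}{5}\right) \left(-15\right) = -396 - 216 = -612$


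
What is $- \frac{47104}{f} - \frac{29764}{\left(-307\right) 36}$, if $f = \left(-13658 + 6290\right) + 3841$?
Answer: $\frac{156392759}{9745101} \approx 16.048$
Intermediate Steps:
$f = -3527$ ($f = -7368 + 3841 = -3527$)
$- \frac{47104}{f} - \frac{29764}{\left(-307\right) 36} = - \frac{47104}{-3527} - \frac{29764}{\left(-307\right) 36} = \left(-47104\right) \left(- \frac{1}{3527}\right) - \frac{29764}{-11052} = \frac{47104}{3527} - - \frac{7441}{2763} = \frac{47104}{3527} + \frac{7441}{2763} = \frac{156392759}{9745101}$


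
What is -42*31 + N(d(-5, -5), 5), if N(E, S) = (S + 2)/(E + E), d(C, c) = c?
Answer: -13027/10 ≈ -1302.7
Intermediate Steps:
N(E, S) = (2 + S)/(2*E) (N(E, S) = (2 + S)/((2*E)) = (2 + S)*(1/(2*E)) = (2 + S)/(2*E))
-42*31 + N(d(-5, -5), 5) = -42*31 + (1/2)*(2 + 5)/(-5) = -1302 + (1/2)*(-1/5)*7 = -1302 - 7/10 = -13027/10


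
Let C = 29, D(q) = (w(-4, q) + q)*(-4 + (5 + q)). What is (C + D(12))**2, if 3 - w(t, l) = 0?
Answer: 50176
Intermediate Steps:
w(t, l) = 3 (w(t, l) = 3 - 1*0 = 3 + 0 = 3)
D(q) = (1 + q)*(3 + q) (D(q) = (3 + q)*(-4 + (5 + q)) = (3 + q)*(1 + q) = (1 + q)*(3 + q))
(C + D(12))**2 = (29 + (3 + 12**2 + 4*12))**2 = (29 + (3 + 144 + 48))**2 = (29 + 195)**2 = 224**2 = 50176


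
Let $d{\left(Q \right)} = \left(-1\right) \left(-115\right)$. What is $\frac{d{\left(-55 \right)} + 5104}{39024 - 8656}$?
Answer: $\frac{5219}{30368} \approx 0.17186$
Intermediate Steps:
$d{\left(Q \right)} = 115$
$\frac{d{\left(-55 \right)} + 5104}{39024 - 8656} = \frac{115 + 5104}{39024 - 8656} = \frac{5219}{30368}$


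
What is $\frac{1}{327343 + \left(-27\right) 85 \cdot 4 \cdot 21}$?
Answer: $\frac{1}{134563} \approx 7.4315 \cdot 10^{-6}$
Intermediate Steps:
$\frac{1}{327343 + \left(-27\right) 85 \cdot 4 \cdot 21} = \frac{1}{327343 - 192780} = \frac{1}{134563}$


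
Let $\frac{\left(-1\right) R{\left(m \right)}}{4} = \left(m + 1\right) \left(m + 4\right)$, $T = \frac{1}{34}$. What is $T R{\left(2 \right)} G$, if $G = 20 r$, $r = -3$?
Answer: $\frac{2160}{17} \approx 127.06$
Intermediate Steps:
$G = -60$ ($G = 20 \left(-3\right) = -60$)
$T = \frac{1}{34} \approx 0.029412$
$R{\left(m \right)} = - 4 \left(1 + m\right) \left(4 + m\right)$ ($R{\left(m \right)} = - 4 \left(m + 1\right) \left(m + 4\right) = - 4 \left(1 + m\right) \left(4 + m\right)$)
$T R{\left(2 \right)} G = \frac{-16 - 40 - 4 \cdot 2^{2}}{34} \left(-60\right) = \frac{-16 - 40 - 16}{34} \left(-60\right) = \frac{1}{34} \left(-72\right) \left(-60\right) = \left(- \frac{36}{17}\right) \left(-60\right) = \frac{2160}{17}$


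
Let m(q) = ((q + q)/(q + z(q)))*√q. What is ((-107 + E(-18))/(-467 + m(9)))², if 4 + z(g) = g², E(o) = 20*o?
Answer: 403246561/402162916 ≈ 1.0027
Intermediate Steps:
z(g) = -4 + g²
m(q) = 2*q^(3/2)/(-4 + q + q²) (m(q) = ((q + q)/(q + (-4 + q²)))*√q = ((2*q)/(-4 + q + q²))*√q = (2*q/(-4 + q + q²))*√q = 2*q^(3/2)/(-4 + q + q²))
((-107 + E(-18))/(-467 + m(9)))² = ((-107 + 20*(-18))/(-467 + 2*9^(3/2)/(-4 + 9 + 9²)))² = ((-107 - 360)/(-467 + 2*27/(-4 + 9 + 81)))² = (-467/(-467 + 2*27/86))² = (-467/(-467 + 2*27*(1/86)))² = (-467/(-467 + 27/43))² = (-467/(-20054/43))² = (-467*(-43/20054))² = (20081/20054)² = 403246561/402162916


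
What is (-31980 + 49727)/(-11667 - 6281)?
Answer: -17747/17948 ≈ -0.98880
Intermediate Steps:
(-31980 + 49727)/(-11667 - 6281) = 17747/(-17948) = 17747*(-1/17948) = -17747/17948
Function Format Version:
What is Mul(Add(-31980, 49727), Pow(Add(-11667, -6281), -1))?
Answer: Rational(-17747, 17948) ≈ -0.98880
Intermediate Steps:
Mul(Add(-31980, 49727), Pow(Add(-11667, -6281), -1)) = Mul(17747, Pow(-17948, -1)) = Mul(17747, Rational(-1, 17948)) = Rational(-17747, 17948)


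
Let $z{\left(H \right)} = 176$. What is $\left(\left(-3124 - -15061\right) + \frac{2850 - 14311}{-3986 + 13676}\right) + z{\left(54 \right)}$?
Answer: $\frac{117363509}{9690} \approx 12112.0$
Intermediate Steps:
$\left(\left(-3124 - -15061\right) + \frac{2850 - 14311}{-3986 + 13676}\right) + z{\left(54 \right)} = \left(\left(-3124 - -15061\right) + \frac{2850 - 14311}{-3986 + 13676}\right) + 176 = \left(\left(-3124 + 15061\right) - \frac{11461}{9690}\right) + 176 = \left(11937 - \frac{11461}{9690}\right) + 176 = \frac{115658069}{9690} + 176 = \frac{117363509}{9690}$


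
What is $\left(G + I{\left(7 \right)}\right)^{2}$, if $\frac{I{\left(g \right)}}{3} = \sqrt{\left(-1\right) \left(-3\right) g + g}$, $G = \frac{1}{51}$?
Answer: $\frac{655453}{2601} + \frac{4 \sqrt{7}}{17} \approx 252.62$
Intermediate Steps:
$G = \frac{1}{51} \approx 0.019608$
$I{\left(g \right)} = 6 \sqrt{g}$ ($I{\left(g \right)} = 3 \sqrt{\left(-1\right) \left(-3\right) g + g} = 3 \sqrt{3 g + g} = 3 \sqrt{4 g} = 3 \cdot 2 \sqrt{g} = 6 \sqrt{g}$)
$\left(G + I{\left(7 \right)}\right)^{2} = \left(\frac{1}{51} + 6 \sqrt{7}\right)^{2}$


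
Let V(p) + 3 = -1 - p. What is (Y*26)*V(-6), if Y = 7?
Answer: 364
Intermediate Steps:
V(p) = -4 - p (V(p) = -3 + (-1 - p) = -4 - p)
(Y*26)*V(-6) = (7*26)*(-4 - 1*(-6)) = 182*(-4 + 6) = 182*2 = 364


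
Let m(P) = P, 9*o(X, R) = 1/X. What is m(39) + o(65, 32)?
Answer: 22816/585 ≈ 39.002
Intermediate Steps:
o(X, R) = 1/(9*X)
m(39) + o(65, 32) = 39 + (⅑)/65 = 39 + (⅑)*(1/65) = 39 + 1/585 = 22816/585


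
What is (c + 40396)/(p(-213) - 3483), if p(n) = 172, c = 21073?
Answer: -61469/3311 ≈ -18.565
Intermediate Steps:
(c + 40396)/(p(-213) - 3483) = (21073 + 40396)/(172 - 3483) = 61469/(-3311) = 61469*(-1/3311) = -61469/3311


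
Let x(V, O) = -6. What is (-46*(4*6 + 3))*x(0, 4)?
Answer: 7452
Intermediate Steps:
(-46*(4*6 + 3))*x(0, 4) = -46*(4*6 + 3)*(-6) = -46*(24 + 3)*(-6) = -46*27*(-6) = -1242*(-6) = 7452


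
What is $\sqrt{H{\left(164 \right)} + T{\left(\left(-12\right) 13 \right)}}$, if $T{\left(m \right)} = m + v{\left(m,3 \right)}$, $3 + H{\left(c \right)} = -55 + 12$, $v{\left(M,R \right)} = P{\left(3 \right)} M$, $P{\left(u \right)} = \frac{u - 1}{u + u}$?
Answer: $i \sqrt{254} \approx 15.937 i$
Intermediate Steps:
$P{\left(u \right)} = \frac{-1 + u}{2 u}$
$v{\left(M,R \right)} = \frac{M}{3}$ ($v{\left(M,R \right)} = \frac{-1 + 3}{2 \cdot 3} M = \frac{1}{2} \cdot \frac{1}{3} \cdot 2 M = \frac{M}{3}$)
$H{\left(c \right)} = -46$ ($H{\left(c \right)} = -3 + \left(-55 + 12\right) = -3 - 43 = -46$)
$T{\left(m \right)} = \frac{4 m}{3}$ ($T{\left(m \right)} = m + \frac{m}{3} = \frac{4 m}{3}$)
$\sqrt{H{\left(164 \right)} + T{\left(\left(-12\right) 13 \right)}} = \sqrt{-46 + \frac{4 \left(\left(-12\right) 13\right)}{3}} = \sqrt{-46 + \frac{4}{3} \left(-156\right)} = \sqrt{-46 - 208} = \sqrt{-254} = i \sqrt{254}$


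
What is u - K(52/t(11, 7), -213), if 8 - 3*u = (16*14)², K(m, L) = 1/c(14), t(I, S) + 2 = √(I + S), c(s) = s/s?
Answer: -50171/3 ≈ -16724.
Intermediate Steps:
c(s) = 1
t(I, S) = -2 + √(I + S)
K(m, L) = 1 (K(m, L) = 1/1 = 1)
u = -50168/3 (u = 8/3 - (16*14)²/3 = 8/3 - ⅓*224² = 8/3 - ⅓*50176 = 8/3 - 50176/3 = -50168/3 ≈ -16723.)
u - K(52/t(11, 7), -213) = -50168/3 - 1*1 = -50168/3 - 1 = -50171/3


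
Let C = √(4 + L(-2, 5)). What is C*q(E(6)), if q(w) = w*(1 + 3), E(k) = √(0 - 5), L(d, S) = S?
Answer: 12*I*√5 ≈ 26.833*I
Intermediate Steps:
E(k) = I*√5 (E(k) = √(-5) = I*√5)
C = 3 (C = √(4 + 5) = √9 = 3)
q(w) = 4*w (q(w) = w*4 = 4*w)
C*q(E(6)) = 3*(4*(I*√5)) = 3*(4*I*√5) = 12*I*√5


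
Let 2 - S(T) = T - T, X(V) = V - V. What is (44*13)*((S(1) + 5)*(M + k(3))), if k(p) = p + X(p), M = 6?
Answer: 36036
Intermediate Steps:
X(V) = 0
k(p) = p (k(p) = p + 0 = p)
S(T) = 2 (S(T) = 2 - (T - T) = 2 - 1*0 = 2 + 0 = 2)
(44*13)*((S(1) + 5)*(M + k(3))) = (44*13)*((2 + 5)*(6 + 3)) = 572*(7*9) = 572*63 = 36036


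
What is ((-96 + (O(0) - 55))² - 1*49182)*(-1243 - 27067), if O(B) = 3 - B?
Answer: 772240180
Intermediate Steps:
((-96 + (O(0) - 55))² - 1*49182)*(-1243 - 27067) = ((-96 + ((3 - 1*0) - 55))² - 1*49182)*(-1243 - 27067) = ((-96 + ((3 + 0) - 55))² - 49182)*(-28310) = ((-96 + (3 - 55))² - 49182)*(-28310) = ((-96 - 52)² - 49182)*(-28310) = ((-148)² - 49182)*(-28310) = (21904 - 49182)*(-28310) = -27278*(-28310) = 772240180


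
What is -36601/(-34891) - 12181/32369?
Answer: 759730498/1129386779 ≈ 0.67269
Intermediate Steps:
-36601/(-34891) - 12181/32369 = -36601*(-1/34891) - 12181*1/32369 = 36601/34891 - 12181/32369 = 759730498/1129386779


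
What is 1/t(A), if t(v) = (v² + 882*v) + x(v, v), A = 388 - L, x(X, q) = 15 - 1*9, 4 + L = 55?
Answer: 1/410809 ≈ 2.4342e-6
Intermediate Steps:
L = 51 (L = -4 + 55 = 51)
x(X, q) = 6 (x(X, q) = 15 - 9 = 6)
A = 337 (A = 388 - 1*51 = 388 - 51 = 337)
t(v) = 6 + v² + 882*v (t(v) = (v² + 882*v) + 6 = 6 + v² + 882*v)
1/t(A) = 1/(6 + 337² + 882*337) = 1/(6 + 113569 + 297234) = 1/410809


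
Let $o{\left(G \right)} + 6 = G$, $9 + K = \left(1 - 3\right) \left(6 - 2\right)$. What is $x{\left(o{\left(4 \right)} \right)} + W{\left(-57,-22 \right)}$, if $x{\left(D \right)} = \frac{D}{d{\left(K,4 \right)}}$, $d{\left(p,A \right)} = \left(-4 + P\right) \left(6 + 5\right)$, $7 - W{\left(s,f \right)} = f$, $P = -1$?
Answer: $\frac{1597}{55} \approx 29.036$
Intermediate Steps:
$W{\left(s,f \right)} = 7 - f$
$K = -17$ ($K = -9 + \left(1 - 3\right) \left(6 - 2\right) = -9 - 8 = -17$)
$o{\left(G \right)} = -6 + G$
$d{\left(p,A \right)} = -55$ ($d{\left(p,A \right)} = \left(-4 - 1\right) \left(6 + 5\right) = \left(-5\right) 11 = -55$)
$x{\left(D \right)} = - \frac{D}{55}$ ($x{\left(D \right)} = \frac{D}{-55} = D \left(- \frac{1}{55}\right) = - \frac{D}{55}$)
$x{\left(o{\left(4 \right)} \right)} + W{\left(-57,-22 \right)} = - \frac{-6 + 4}{55} + \left(7 - -22\right) = \left(- \frac{1}{55}\right) \left(-2\right) + \left(7 + 22\right) = \frac{2}{55} + 29 = \frac{1597}{55}$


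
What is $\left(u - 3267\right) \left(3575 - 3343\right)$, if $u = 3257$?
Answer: $-2320$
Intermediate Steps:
$\left(u - 3267\right) \left(3575 - 3343\right) = \left(3257 - 3267\right) \left(3575 - 3343\right) = \left(-10\right) 232 = -2320$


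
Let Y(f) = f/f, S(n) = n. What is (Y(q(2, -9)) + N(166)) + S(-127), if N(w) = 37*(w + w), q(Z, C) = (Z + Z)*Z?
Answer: 12158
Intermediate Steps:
q(Z, C) = 2*Z**2 (q(Z, C) = (2*Z)*Z = 2*Z**2)
N(w) = 74*w (N(w) = 37*(2*w) = 74*w)
Y(f) = 1
(Y(q(2, -9)) + N(166)) + S(-127) = (1 + 74*166) - 127 = (1 + 12284) - 127 = 12285 - 127 = 12158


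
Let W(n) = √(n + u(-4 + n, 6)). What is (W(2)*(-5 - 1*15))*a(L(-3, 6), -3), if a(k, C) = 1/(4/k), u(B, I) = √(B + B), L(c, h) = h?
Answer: -30*√(2 + 2*I) ≈ -46.613 - 19.308*I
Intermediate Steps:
u(B, I) = √2*√B (u(B, I) = √(2*B) = √2*√B)
W(n) = √(n + √2*√(-4 + n))
a(k, C) = k/4
(W(2)*(-5 - 1*15))*a(L(-3, 6), -3) = (√(2 + √2*√(-4 + 2))*(-5 - 1*15))*((¼)*6) = (√(2 + √2*√(-2))*(-5 - 15))*(3/2) = (√(2 + √2*(I*√2))*(-20))*(3/2) = (√(2 + 2*I)*(-20))*(3/2) = -20*√(2 + 2*I)*(3/2) = -30*√(2 + 2*I)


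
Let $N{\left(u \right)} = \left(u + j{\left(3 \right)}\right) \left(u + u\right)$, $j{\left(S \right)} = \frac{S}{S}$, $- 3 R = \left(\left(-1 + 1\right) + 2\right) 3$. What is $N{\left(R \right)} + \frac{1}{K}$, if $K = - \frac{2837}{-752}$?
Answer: $\frac{12100}{2837} \approx 4.2651$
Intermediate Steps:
$R = -2$ ($R = - \frac{\left(\left(-1 + 1\right) + 2\right) 3}{3} = - \frac{\left(0 + 2\right) 3}{3} = - \frac{2 \cdot 3}{3} = \left(- \frac{1}{3}\right) 6 = -2$)
$K = \frac{2837}{752}$ ($K = \left(-2837\right) \left(- \frac{1}{752}\right) = \frac{2837}{752} \approx 3.7726$)
$j{\left(S \right)} = 1$
$N{\left(u \right)} = 2 u \left(1 + u\right)$ ($N{\left(u \right)} = \left(u + 1\right) \left(u + u\right) = \left(1 + u\right) 2 u = 2 u \left(1 + u\right)$)
$N{\left(R \right)} + \frac{1}{K} = 2 \left(-2\right) \left(1 - 2\right) + \frac{1}{\frac{2837}{752}} = 2 \left(-2\right) \left(-1\right) + \frac{752}{2837} = 4 + \frac{752}{2837} = \frac{12100}{2837}$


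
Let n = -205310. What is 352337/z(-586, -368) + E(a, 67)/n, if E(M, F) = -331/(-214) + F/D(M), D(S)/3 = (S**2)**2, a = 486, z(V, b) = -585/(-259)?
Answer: 1491199366748907014953583/9559464404819618016 ≈ 1.5599e+5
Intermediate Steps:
z(V, b) = 585/259 (z(V, b) = -585*(-1/259) = 585/259)
D(S) = 3*S**4 (D(S) = 3*(S**2)**2 = 3*S**4)
E(M, F) = 331/214 + F/(3*M**4) (E(M, F) = -331/(-214) + F/((3*M**4)) = -331*(-1/214) + F*(1/(3*M**4)) = 331/214 + F/(3*M**4))
352337/z(-586, -368) + E(a, 67)/n = 352337/(585/259) + (331/214 + (1/3)*67/486**4)/(-205310) = 352337*(259/585) + (331/214 + (1/3)*67*(1/55788550416))*(-1/205310) = 91255283/585 + (331/214 + 67/167365651248)*(-1/205310) = 91255283/585 + (27699015288713/17908124683536)*(-1/205310) = 91255283/585 - 27699015288713/3676717078776776160 = 1491199366748907014953583/9559464404819618016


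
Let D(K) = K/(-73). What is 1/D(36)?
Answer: -73/36 ≈ -2.0278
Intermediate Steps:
D(K) = -K/73 (D(K) = K*(-1/73) = -K/73)
1/D(36) = 1/(-1/73*36) = 1/(-36/73) = -73/36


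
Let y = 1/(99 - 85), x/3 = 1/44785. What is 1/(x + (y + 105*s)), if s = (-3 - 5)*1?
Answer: -626990/526626773 ≈ -0.0011906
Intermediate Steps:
s = -8 (s = -8*1 = -8)
x = 3/44785 ≈ 6.6987e-5
y = 1/14 ≈ 0.071429
1/(x + (y + 105*s)) = 1/(3/44785 + (1/14 + 105*(-8))) = 1/(3/44785 + (1/14 - 840)) = 1/(3/44785 - 11759/14) = 1/(-526626773/626990) = -626990/526626773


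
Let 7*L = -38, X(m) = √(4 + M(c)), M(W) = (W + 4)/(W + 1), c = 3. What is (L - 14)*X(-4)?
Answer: -68*√23/7 ≈ -46.588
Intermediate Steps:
M(W) = (4 + W)/(1 + W)
X(m) = √23/2 (X(m) = √(4 + (4 + 3)/(1 + 3)) = √(4 + 7/4) = √(23/4) = √23/2)
L = -38/7 (L = (⅐)*(-38) = -38/7 ≈ -5.4286)
(L - 14)*X(-4) = (-38/7 - 14)*(√23/2) = -68*√23/7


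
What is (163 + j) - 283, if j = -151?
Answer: -271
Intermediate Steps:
(163 + j) - 283 = (163 - 151) - 283 = 12 - 283 = -271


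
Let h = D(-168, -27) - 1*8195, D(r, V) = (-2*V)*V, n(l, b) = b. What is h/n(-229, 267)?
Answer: -9653/267 ≈ -36.154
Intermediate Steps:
D(r, V) = -2*V²
h = -9653 (h = -2*(-27)² - 1*8195 = -2*729 - 8195 = -1458 - 8195 = -9653)
h/n(-229, 267) = -9653/267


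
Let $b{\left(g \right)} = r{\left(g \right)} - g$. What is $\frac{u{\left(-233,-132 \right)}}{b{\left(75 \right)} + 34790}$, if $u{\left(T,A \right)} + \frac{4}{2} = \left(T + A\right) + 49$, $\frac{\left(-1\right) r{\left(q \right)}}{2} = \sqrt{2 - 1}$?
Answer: $- \frac{106}{11571} \approx -0.0091608$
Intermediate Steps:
$r{\left(q \right)} = -2$ ($r{\left(q \right)} = - 2 \sqrt{2 - 1} = - 2 \sqrt{1} = \left(-2\right) 1 = -2$)
$u{\left(T,A \right)} = 47 + A + T$ ($u{\left(T,A \right)} = -2 + \left(\left(T + A\right) + 49\right) = -2 + \left(\left(A + T\right) + 49\right) = -2 + \left(49 + A + T\right) = 47 + A + T$)
$b{\left(g \right)} = -2 - g$
$\frac{u{\left(-233,-132 \right)}}{b{\left(75 \right)} + 34790} = \frac{47 - 132 - 233}{\left(-2 - 75\right) + 34790} = - \frac{318}{\left(-2 - 75\right) + 34790} = - \frac{318}{-77 + 34790} = - \frac{318}{34713} = \left(-318\right) \frac{1}{34713} = - \frac{106}{11571}$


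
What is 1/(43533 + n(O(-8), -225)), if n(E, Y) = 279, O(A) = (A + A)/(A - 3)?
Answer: 1/43812 ≈ 2.2825e-5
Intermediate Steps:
O(A) = 2*A/(-3 + A) (O(A) = (2*A)/(-3 + A) = 2*A/(-3 + A))
1/(43533 + n(O(-8), -225)) = 1/(43533 + 279) = 1/43812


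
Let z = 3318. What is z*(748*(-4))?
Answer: -9927456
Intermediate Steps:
z*(748*(-4)) = 3318*(748*(-4)) = 3318*(-2992) = -9927456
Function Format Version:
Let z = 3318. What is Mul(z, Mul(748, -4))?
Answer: -9927456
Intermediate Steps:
Mul(z, Mul(748, -4)) = Mul(3318, Mul(748, -4)) = Mul(3318, -2992) = -9927456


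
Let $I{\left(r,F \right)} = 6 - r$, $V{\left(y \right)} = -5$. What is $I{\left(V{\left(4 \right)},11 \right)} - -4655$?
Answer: $4666$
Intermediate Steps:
$I{\left(V{\left(4 \right)},11 \right)} - -4655 = \left(6 - -5\right) - -4655 = \left(6 + 5\right) + 4655 = 11 + 4655 = 4666$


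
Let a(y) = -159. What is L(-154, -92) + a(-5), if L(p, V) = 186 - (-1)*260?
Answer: 287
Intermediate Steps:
L(p, V) = 446 (L(p, V) = 186 - 1*(-260) = 186 + 260 = 446)
L(-154, -92) + a(-5) = 446 - 159 = 287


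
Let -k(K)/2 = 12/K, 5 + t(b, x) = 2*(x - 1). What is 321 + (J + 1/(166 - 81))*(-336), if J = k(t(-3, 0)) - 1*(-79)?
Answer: -2327211/85 ≈ -27379.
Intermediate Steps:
t(b, x) = -7 + 2*x (t(b, x) = -5 + 2*(x - 1) = -5 + 2*(-1 + x) = -5 + (-2 + 2*x) = -7 + 2*x)
k(K) = -24/K
J = 577/7 (J = -24/(-7 + 2*0) - 1*(-79) = -24/(-7 + 0) + 79 = -24/(-7) + 79 = -24*(-1/7) + 79 = 24/7 + 79 = 577/7 ≈ 82.429)
321 + (J + 1/(166 - 81))*(-336) = 321 + (577/7 + 1/(166 - 81))*(-336) = 321 + (577/7 + 1/85)*(-336) = 321 + (49052/595)*(-336) = 321 - 2354496/85 = -2327211/85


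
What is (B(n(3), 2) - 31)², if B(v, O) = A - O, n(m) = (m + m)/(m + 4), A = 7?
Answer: 676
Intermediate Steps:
n(m) = 2*m/(4 + m) (n(m) = (2*m)/(4 + m) = 2*m/(4 + m))
B(v, O) = 7 - O
(B(n(3), 2) - 31)² = ((7 - 1*2) - 31)² = ((7 - 2) - 31)² = (5 - 31)² = (-26)² = 676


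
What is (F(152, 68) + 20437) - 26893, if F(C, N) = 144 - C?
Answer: -6464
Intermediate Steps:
(F(152, 68) + 20437) - 26893 = ((144 - 1*152) + 20437) - 26893 = ((144 - 152) + 20437) - 26893 = (-8 + 20437) - 26893 = 20429 - 26893 = -6464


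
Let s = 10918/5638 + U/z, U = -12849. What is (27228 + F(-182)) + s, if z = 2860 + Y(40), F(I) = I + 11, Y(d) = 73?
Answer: 223690502155/8268127 ≈ 27055.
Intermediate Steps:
F(I) = 11 + I
z = 2933 (z = 2860 + 73 = 2933)
s = -20210084/8268127 (s = 10918/5638 - 12849/2933 = 10918*(1/5638) - 12849*1/2933 = 5459/2819 - 12849/2933 = -20210084/8268127 ≈ -2.4443)
(27228 + F(-182)) + s = (27228 + (11 - 182)) - 20210084/8268127 = (27228 - 171) - 20210084/8268127 = 27057 - 20210084/8268127 = 223690502155/8268127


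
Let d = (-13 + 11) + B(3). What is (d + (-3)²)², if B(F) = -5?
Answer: 4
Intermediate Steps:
d = -7 (d = (-13 + 11) - 5 = -2 - 5 = -7)
(d + (-3)²)² = (-7 + (-3)²)² = (-7 + 9)² = 2² = 4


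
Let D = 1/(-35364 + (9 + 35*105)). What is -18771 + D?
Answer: -594665281/31680 ≈ -18771.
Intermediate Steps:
D = -1/31680 (D = 1/(-35364 + (9 + 3675)) = 1/(-35364 + 3684) = 1/(-31680) = -1/31680 ≈ -3.1566e-5)
-18771 + D = -18771 - 1/31680 = -594665281/31680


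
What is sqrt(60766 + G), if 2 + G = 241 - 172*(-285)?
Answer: 15*sqrt(489) ≈ 331.70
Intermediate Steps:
G = 49259 (G = -2 + (241 - 172*(-285)) = -2 + (241 + 49020) = -2 + 49261 = 49259)
sqrt(60766 + G) = sqrt(60766 + 49259) = sqrt(110025) = 15*sqrt(489)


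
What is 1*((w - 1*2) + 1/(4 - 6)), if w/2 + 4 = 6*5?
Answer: 99/2 ≈ 49.500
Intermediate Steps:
w = 52 (w = -8 + 2*(6*5) = -8 + 2*30 = -8 + 60 = 52)
1*((w - 1*2) + 1/(4 - 6)) = 1*((52 - 1*2) + 1/(4 - 6)) = 1*((52 - 2) + 1/(-2)) = 1*(50 - ½) = 1*(99/2) = 99/2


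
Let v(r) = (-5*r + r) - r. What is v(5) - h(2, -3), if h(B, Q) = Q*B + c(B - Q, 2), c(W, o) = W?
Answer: -24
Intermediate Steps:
h(B, Q) = B - Q + B*Q (h(B, Q) = Q*B + (B - Q) = B*Q + (B - Q) = B - Q + B*Q)
v(r) = -5*r (v(r) = -4*r - r = -5*r)
v(5) - h(2, -3) = -5*5 - (2 - 1*(-3) + 2*(-3)) = -25 - (2 + 3 - 6) = -25 - 1*(-1) = -25 + 1 = -24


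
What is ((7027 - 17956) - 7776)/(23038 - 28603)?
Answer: 1247/371 ≈ 3.3612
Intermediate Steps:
((7027 - 17956) - 7776)/(23038 - 28603) = (-10929 - 7776)/(-5565) = -18705*(-1/5565) = 1247/371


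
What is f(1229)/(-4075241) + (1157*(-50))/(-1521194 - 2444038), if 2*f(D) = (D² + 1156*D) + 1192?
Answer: -2788992607031/8079638010456 ≈ -0.34519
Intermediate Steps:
f(D) = 596 + D²/2 + 578*D (f(D) = ((D² + 1156*D) + 1192)/2 = (1192 + D² + 1156*D)/2 = 596 + D²/2 + 578*D)
f(1229)/(-4075241) + (1157*(-50))/(-1521194 - 2444038) = (596 + (½)*1229² + 578*1229)/(-4075241) + (1157*(-50))/(-1521194 - 2444038) = (596 + (½)*1510441 + 710362)*(-1/4075241) - 57850/(-3965232) = (596 + 1510441/2 + 710362)*(-1/4075241) - 57850*(-1/3965232) = (2932357/2)*(-1/4075241) + 28925/1982616 = -2932357/8150482 + 28925/1982616 = -2788992607031/8079638010456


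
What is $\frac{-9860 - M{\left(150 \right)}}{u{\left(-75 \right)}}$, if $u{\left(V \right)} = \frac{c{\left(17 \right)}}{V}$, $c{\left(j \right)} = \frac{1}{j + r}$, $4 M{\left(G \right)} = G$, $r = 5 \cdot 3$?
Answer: $23754000$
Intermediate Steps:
$r = 15$
$M{\left(G \right)} = \frac{G}{4}$
$c{\left(j \right)} = \frac{1}{15 + j}$ ($c{\left(j \right)} = \frac{1}{j + 15} = \frac{1}{15 + j}$)
$u{\left(V \right)} = \frac{1}{32 V}$ ($u{\left(V \right)} = \frac{1}{\left(15 + 17\right) V} = \frac{1}{32 V}$)
$\frac{-9860 - M{\left(150 \right)}}{u{\left(-75 \right)}} = \frac{-9860 - \frac{1}{4} \cdot 150}{\frac{1}{32} \frac{1}{-75}} = \frac{-9860 - \frac{75}{2}}{\frac{1}{32} \left(- \frac{1}{75}\right)} = \frac{-9860 - \frac{75}{2}}{- \frac{1}{2400}} = \left(- \frac{19795}{2}\right) \left(-2400\right) = 23754000$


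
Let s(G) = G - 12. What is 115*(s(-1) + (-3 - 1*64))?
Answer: -9200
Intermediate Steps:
s(G) = -12 + G
115*(s(-1) + (-3 - 1*64)) = 115*((-12 - 1) + (-3 - 1*64)) = 115*(-13 + (-3 - 64)) = 115*(-13 - 67) = 115*(-80) = -9200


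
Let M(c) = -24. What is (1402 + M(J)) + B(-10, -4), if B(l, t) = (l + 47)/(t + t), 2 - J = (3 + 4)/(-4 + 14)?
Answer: 10987/8 ≈ 1373.4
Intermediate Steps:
J = 13/10 (J = 2 - (3 + 4)/(-4 + 14) = 2 - 7/10 = 13/10 ≈ 1.3000)
B(l, t) = (47 + l)/(2*t) (B(l, t) = (47 + l)/((2*t)) = (47 + l)*(1/(2*t)) = (47 + l)/(2*t))
(1402 + M(J)) + B(-10, -4) = (1402 - 24) + (½)*(47 - 10)/(-4) = 1378 + (½)*(-¼)*37 = 1378 - 37/8 = 10987/8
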